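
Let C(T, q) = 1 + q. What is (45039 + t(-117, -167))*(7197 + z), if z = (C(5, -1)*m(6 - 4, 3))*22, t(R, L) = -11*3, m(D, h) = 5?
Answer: 323908182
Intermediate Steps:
t(R, L) = -33
z = 0 (z = ((1 - 1)*5)*22 = (0*5)*22 = 0*22 = 0)
(45039 + t(-117, -167))*(7197 + z) = (45039 - 33)*(7197 + 0) = 45006*7197 = 323908182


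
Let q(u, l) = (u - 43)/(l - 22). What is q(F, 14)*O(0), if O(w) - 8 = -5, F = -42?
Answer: 255/8 ≈ 31.875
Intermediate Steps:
q(u, l) = (-43 + u)/(-22 + l)
O(w) = 3 (O(w) = 8 - 5 = 3)
q(F, 14)*O(0) = ((-43 - 42)/(-22 + 14))*3 = (-85/(-8))*3 = -⅛*(-85)*3 = (85/8)*3 = 255/8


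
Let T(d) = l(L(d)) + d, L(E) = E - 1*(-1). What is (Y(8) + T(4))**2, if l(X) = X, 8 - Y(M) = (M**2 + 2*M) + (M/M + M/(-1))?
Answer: 3136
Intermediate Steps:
L(E) = 1 + E (L(E) = E + 1 = 1 + E)
Y(M) = 7 - M - M**2 (Y(M) = 8 - ((M**2 + 2*M) + (M/M + M/(-1))) = 8 - ((M**2 + 2*M) + (1 + M*(-1))) = 8 - ((M**2 + 2*M) + (1 - M)) = 8 - (1 + M + M**2) = 8 + (-1 - M - M**2) = 7 - M - M**2)
T(d) = 1 + 2*d (T(d) = (1 + d) + d = 1 + 2*d)
(Y(8) + T(4))**2 = ((7 - 1*8 - 1*8**2) + (1 + 2*4))**2 = ((7 - 8 - 1*64) + (1 + 8))**2 = ((7 - 8 - 64) + 9)**2 = (-65 + 9)**2 = (-56)**2 = 3136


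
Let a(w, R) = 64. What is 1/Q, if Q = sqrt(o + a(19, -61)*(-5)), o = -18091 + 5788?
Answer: -I*sqrt(12623)/12623 ≈ -0.0089006*I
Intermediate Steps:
o = -12303
Q = I*sqrt(12623) (Q = sqrt(-12303 + 64*(-5)) = sqrt(-12303 - 320) = sqrt(-12623) = I*sqrt(12623) ≈ 112.35*I)
1/Q = 1/(I*sqrt(12623)) = -I*sqrt(12623)/12623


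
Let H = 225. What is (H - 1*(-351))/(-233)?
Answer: -576/233 ≈ -2.4721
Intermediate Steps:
(H - 1*(-351))/(-233) = (225 - 1*(-351))/(-233) = (225 + 351)*(-1/233) = 576*(-1/233) = -576/233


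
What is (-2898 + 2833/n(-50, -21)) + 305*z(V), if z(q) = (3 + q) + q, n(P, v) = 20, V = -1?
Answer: -49027/20 ≈ -2451.4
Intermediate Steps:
z(q) = 3 + 2*q
(-2898 + 2833/n(-50, -21)) + 305*z(V) = (-2898 + 2833/20) + 305*(3 + 2*(-1)) = (-2898 + 2833*(1/20)) + 305*(3 - 2) = (-2898 + 2833/20) + 305*1 = -55127/20 + 305 = -49027/20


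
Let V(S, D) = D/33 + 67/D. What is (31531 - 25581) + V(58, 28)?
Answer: 5500795/924 ≈ 5953.2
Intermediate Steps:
V(S, D) = 67/D + D/33 (V(S, D) = D*(1/33) + 67/D = D/33 + 67/D = 67/D + D/33)
(31531 - 25581) + V(58, 28) = (31531 - 25581) + (67/28 + (1/33)*28) = 5950 + (67*(1/28) + 28/33) = 5950 + (67/28 + 28/33) = 5950 + 2995/924 = 5500795/924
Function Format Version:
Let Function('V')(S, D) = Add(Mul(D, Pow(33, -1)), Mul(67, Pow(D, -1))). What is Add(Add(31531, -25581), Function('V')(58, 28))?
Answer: Rational(5500795, 924) ≈ 5953.2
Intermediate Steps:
Function('V')(S, D) = Add(Mul(67, Pow(D, -1)), Mul(Rational(1, 33), D)) (Function('V')(S, D) = Add(Mul(D, Rational(1, 33)), Mul(67, Pow(D, -1))) = Add(Mul(Rational(1, 33), D), Mul(67, Pow(D, -1))) = Add(Mul(67, Pow(D, -1)), Mul(Rational(1, 33), D)))
Add(Add(31531, -25581), Function('V')(58, 28)) = Add(Add(31531, -25581), Add(Mul(67, Pow(28, -1)), Mul(Rational(1, 33), 28))) = Add(5950, Add(Mul(67, Rational(1, 28)), Rational(28, 33))) = Add(5950, Add(Rational(67, 28), Rational(28, 33))) = Add(5950, Rational(2995, 924)) = Rational(5500795, 924)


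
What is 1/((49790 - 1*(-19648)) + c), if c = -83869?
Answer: -1/14431 ≈ -6.9295e-5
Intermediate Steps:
1/((49790 - 1*(-19648)) + c) = 1/((49790 - 1*(-19648)) - 83869) = 1/((49790 + 19648) - 83869) = 1/(69438 - 83869) = 1/(-14431) = -1/14431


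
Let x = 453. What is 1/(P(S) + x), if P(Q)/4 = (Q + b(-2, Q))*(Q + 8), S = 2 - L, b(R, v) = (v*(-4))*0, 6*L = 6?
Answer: 1/489 ≈ 0.0020450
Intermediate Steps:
L = 1 (L = (⅙)*6 = 1)
b(R, v) = 0 (b(R, v) = -4*v*0 = 0)
S = 1 (S = 2 - 1*1 = 2 - 1 = 1)
P(Q) = 4*Q*(8 + Q) (P(Q) = 4*((Q + 0)*(Q + 8)) = 4*(Q*(8 + Q)) = 4*Q*(8 + Q))
1/(P(S) + x) = 1/(4*1*(8 + 1) + 453) = 1/(4*1*9 + 453) = 1/(36 + 453) = 1/489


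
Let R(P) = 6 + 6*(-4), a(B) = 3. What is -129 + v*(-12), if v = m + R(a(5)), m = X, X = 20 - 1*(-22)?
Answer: -417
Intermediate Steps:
X = 42 (X = 20 + 22 = 42)
m = 42
R(P) = -18 (R(P) = 6 - 24 = -18)
v = 24 (v = 42 - 18 = 24)
-129 + v*(-12) = -129 + 24*(-12) = -129 - 288 = -417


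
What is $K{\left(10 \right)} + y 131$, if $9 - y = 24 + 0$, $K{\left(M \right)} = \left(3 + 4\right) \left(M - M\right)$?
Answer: $-1965$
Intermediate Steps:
$K{\left(M \right)} = 0$ ($K{\left(M \right)} = 7 \cdot 0 = 0$)
$y = -15$ ($y = 9 - \left(24 + 0\right) = 9 - 24 = -15$)
$K{\left(10 \right)} + y 131 = 0 - 1965 = -1965$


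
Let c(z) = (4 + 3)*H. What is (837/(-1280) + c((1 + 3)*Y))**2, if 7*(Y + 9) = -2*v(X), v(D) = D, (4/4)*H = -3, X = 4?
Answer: 768232089/1638400 ≈ 468.89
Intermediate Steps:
H = -3
Y = -71/7 (Y = -9 + (-2*4)/7 = -9 + (1/7)*(-8) = -9 - 8/7 = -71/7 ≈ -10.143)
c(z) = -21 (c(z) = (4 + 3)*(-3) = 7*(-3) = -21)
(837/(-1280) + c((1 + 3)*Y))**2 = (837/(-1280) - 21)**2 = (837*(-1/1280) - 21)**2 = (-837/1280 - 21)**2 = (-27717/1280)**2 = 768232089/1638400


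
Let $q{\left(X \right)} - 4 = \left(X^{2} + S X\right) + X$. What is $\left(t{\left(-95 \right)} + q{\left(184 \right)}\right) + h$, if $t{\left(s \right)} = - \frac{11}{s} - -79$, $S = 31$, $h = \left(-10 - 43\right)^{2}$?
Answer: $\frac{4050431}{95} \approx 42636.0$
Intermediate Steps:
$h = 2809$ ($h = \left(-53\right)^{2} = 2809$)
$t{\left(s \right)} = 79 - \frac{11}{s}$ ($t{\left(s \right)} = - \frac{11}{s} + 79 = 79 - \frac{11}{s}$)
$q{\left(X \right)} = 4 + X^{2} + 32 X$ ($q{\left(X \right)} = 4 + \left(\left(X^{2} + 31 X\right) + X\right) = 4 + \left(X^{2} + 32 X\right) = 4 + X^{2} + 32 X$)
$\left(t{\left(-95 \right)} + q{\left(184 \right)}\right) + h = \left(\left(79 - \frac{11}{-95}\right) + \left(4 + 184^{2} + 32 \cdot 184\right)\right) + 2809 = \left(\left(79 - - \frac{11}{95}\right) + \left(4 + 33856 + 5888\right)\right) + 2809 = \left(\left(79 + \frac{11}{95}\right) + 39748\right) + 2809 = \left(\frac{7516}{95} + 39748\right) + 2809 = \frac{3783576}{95} + 2809 = \frac{4050431}{95}$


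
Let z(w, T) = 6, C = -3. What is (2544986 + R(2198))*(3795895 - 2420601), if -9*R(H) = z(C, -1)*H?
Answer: 10494266135228/3 ≈ 3.4981e+12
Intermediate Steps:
R(H) = -2*H/3
(2544986 + R(2198))*(3795895 - 2420601) = (2544986 - ⅔*2198)*(3795895 - 2420601) = (2544986 - 4396/3)*1375294 = (7630562/3)*1375294 = 10494266135228/3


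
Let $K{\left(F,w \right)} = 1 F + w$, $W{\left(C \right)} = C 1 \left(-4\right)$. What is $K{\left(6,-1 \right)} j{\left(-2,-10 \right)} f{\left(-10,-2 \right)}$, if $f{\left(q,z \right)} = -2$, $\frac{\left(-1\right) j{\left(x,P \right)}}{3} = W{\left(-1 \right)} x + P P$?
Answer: $2760$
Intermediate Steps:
$W{\left(C \right)} = - 4 C$ ($W{\left(C \right)} = C \left(-4\right) = - 4 C$)
$j{\left(x,P \right)} = - 12 x - 3 P^{2}$ ($j{\left(x,P \right)} = - 3 \left(\left(-4\right) \left(-1\right) x + P P\right) = - 3 \left(4 x + P^{2}\right) = - 3 \left(P^{2} + 4 x\right) = - 12 x - 3 P^{2}$)
$K{\left(F,w \right)} = F + w$
$K{\left(6,-1 \right)} j{\left(-2,-10 \right)} f{\left(-10,-2 \right)} = \left(6 - 1\right) \left(\left(-12\right) \left(-2\right) - 3 \left(-10\right)^{2}\right) \left(-2\right) = 5 \left(24 - 300\right) \left(-2\right) = 5 \left(-276\right) \left(-2\right) = \left(-1380\right) \left(-2\right) = 2760$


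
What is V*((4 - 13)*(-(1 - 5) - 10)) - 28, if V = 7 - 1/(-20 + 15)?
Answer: 1804/5 ≈ 360.80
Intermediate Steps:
V = 36/5 (V = 7 - 1/(-5) = 7 - 1*(-1/5) = 7 + 1/5 = 36/5 ≈ 7.2000)
V*((4 - 13)*(-(1 - 5) - 10)) - 28 = 36*((4 - 13)*(-(1 - 5) - 10))/5 - 28 = 36*(-9*(-1*(-4) - 10))/5 - 28 = 36*(-9*(4 - 10))/5 - 28 = 36*(-9*(-6))/5 - 28 = (36/5)*54 - 28 = 1944/5 - 28 = 1804/5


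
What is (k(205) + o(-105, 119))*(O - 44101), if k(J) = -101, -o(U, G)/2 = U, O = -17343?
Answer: -6697396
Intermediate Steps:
o(U, G) = -2*U
(k(205) + o(-105, 119))*(O - 44101) = (-101 - 2*(-105))*(-17343 - 44101) = (-101 + 210)*(-61444) = 109*(-61444) = -6697396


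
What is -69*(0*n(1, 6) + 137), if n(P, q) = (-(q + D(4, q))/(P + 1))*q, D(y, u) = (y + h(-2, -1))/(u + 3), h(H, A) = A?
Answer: -9453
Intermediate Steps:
D(y, u) = (-1 + y)/(3 + u) (D(y, u) = (y - 1)/(u + 3) = (-1 + y)/(3 + u))
n(P, q) = -q*(q + 3/(3 + q))/(1 + P) (n(P, q) = (-(q + (-1 + 4)/(3 + q))/(P + 1))*q = (-(q + 3/(3 + q))/(1 + P))*q = -q*(q + 3/(3 + q))/(1 + P))
-69*(0*n(1, 6) + 137) = -69*(0*(-1*6*(3 + 6*(3 + 6))/((1 + 1)*(3 + 6))) + 137) = -69*(0*(-1*6*(3 + 6*9)/(2*9)) + 137) = -69*(0*(-1*6*½*⅑*(3 + 54)) + 137) = -69*(0*(-1*6*½*⅑*57) + 137) = -69*(0*(-19) + 137) = -69*(0 + 137) = -69*137 = -9453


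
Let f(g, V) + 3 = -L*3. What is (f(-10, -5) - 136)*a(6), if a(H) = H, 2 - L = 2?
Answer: -834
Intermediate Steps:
L = 0 (L = 2 - 1*2 = 2 - 2 = 0)
f(g, V) = -3 (f(g, V) = -3 - 0*3 = -3 - 1*0 = -3 + 0 = -3)
(f(-10, -5) - 136)*a(6) = (-3 - 136)*6 = -139*6 = -834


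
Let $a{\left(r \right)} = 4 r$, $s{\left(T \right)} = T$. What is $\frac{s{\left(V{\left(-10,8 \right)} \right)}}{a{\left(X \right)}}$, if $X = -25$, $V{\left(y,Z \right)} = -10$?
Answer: $\frac{1}{10} \approx 0.1$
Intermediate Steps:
$\frac{s{\left(V{\left(-10,8 \right)} \right)}}{a{\left(X \right)}} = - \frac{10}{4 \left(-25\right)} = - \frac{10}{-100} = \left(-10\right) \left(- \frac{1}{100}\right) = \frac{1}{10}$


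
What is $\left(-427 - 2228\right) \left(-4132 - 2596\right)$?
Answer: $17862840$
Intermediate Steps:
$\left(-427 - 2228\right) \left(-4132 - 2596\right) = \left(-2655\right) \left(-6728\right) = 17862840$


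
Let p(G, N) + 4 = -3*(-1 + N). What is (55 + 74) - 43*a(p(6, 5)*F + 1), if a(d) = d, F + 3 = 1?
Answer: -1290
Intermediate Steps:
p(G, N) = -1 - 3*N (p(G, N) = -4 - 3*(-1 + N) = -4 + (3 - 3*N) = -1 - 3*N)
F = -2 (F = -3 + 1 = -2)
(55 + 74) - 43*a(p(6, 5)*F + 1) = (55 + 74) - 43*((-1 - 3*5)*(-2) + 1) = 129 - 43*((-1 - 15)*(-2) + 1) = 129 - 43*(-16*(-2) + 1) = 129 - 43*(32 + 1) = 129 - 43*33 = 129 - 1419 = -1290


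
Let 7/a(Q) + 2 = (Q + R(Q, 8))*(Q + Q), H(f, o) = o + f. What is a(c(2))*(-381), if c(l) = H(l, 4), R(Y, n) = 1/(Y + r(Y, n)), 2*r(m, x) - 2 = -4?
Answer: -13335/362 ≈ -36.837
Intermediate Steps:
r(m, x) = -1 (r(m, x) = 1 + (1/2)*(-4) = 1 - 2 = -1)
R(Y, n) = 1/(-1 + Y) (R(Y, n) = 1/(Y - 1) = 1/(-1 + Y))
H(f, o) = f + o
c(l) = 4 + l (c(l) = l + 4 = 4 + l)
a(Q) = 7/(-2 + 2*Q*(Q + 1/(-1 + Q))) (a(Q) = 7/(-2 + (Q + 1/(-1 + Q))*(Q + Q)) = 7/(-2 + (Q + 1/(-1 + Q))*(2*Q)) = 7/(-2 + 2*Q*(Q + 1/(-1 + Q))))
a(c(2))*(-381) = (7*(-1 + (4 + 2))/(2*(1 + (4 + 2)**3 - (4 + 2)**2)))*(-381) = (7*(-1 + 6)/(2*(1 + 6**3 - 1*6**2)))*(-381) = ((7/2)*5/(1 + 216 - 1*36))*(-381) = ((7/2)*5/(1 + 216 - 36))*(-381) = ((7/2)*5/181)*(-381) = ((7/2)*(1/181)*5)*(-381) = (35/362)*(-381) = -13335/362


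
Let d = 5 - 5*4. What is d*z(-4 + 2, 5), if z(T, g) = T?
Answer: 30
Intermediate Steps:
d = -15 (d = 5 - 20 = -15)
d*z(-4 + 2, 5) = -15*(-4 + 2) = -15*(-2) = 30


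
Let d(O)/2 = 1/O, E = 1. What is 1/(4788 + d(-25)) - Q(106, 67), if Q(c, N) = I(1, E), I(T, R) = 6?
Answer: -718163/119698 ≈ -5.9998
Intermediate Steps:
d(O) = 2/O
Q(c, N) = 6
1/(4788 + d(-25)) - Q(106, 67) = 1/(4788 + 2/(-25)) - 1*6 = 1/(4788 + 2*(-1/25)) - 6 = 1/(4788 - 2/25) - 6 = 1/(119698/25) - 6 = 25/119698 - 6 = -718163/119698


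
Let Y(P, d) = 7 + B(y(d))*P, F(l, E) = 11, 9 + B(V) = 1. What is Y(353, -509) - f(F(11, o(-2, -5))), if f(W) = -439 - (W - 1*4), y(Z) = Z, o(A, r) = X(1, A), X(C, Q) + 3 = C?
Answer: -2371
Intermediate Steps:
X(C, Q) = -3 + C
o(A, r) = -2 (o(A, r) = -3 + 1 = -2)
B(V) = -8 (B(V) = -9 + 1 = -8)
Y(P, d) = 7 - 8*P
f(W) = -435 - W (f(W) = -439 - (W - 4) = -439 - (-4 + W) = -439 + (4 - W) = -435 - W)
Y(353, -509) - f(F(11, o(-2, -5))) = (7 - 8*353) - (-435 - 1*11) = (7 - 2824) - (-435 - 11) = -2817 - 1*(-446) = -2817 + 446 = -2371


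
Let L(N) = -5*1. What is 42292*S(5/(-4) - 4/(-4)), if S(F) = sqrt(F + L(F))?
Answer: 21146*I*sqrt(21) ≈ 96903.0*I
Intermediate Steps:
L(N) = -5
S(F) = sqrt(-5 + F) (S(F) = sqrt(F - 5) = sqrt(-5 + F))
42292*S(5/(-4) - 4/(-4)) = 42292*sqrt(-5 + (5/(-4) - 4/(-4))) = 42292*sqrt(-5 + (5*(-1/4) - 4*(-1/4))) = 42292*sqrt(-5 + (-5/4 + 1)) = 42292*sqrt(-5 - 1/4) = 42292*sqrt(-21/4) = 42292*(I*sqrt(21)/2) = 21146*I*sqrt(21)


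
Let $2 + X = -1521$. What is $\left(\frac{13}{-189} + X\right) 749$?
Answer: $- \frac{30801020}{27} \approx -1.1408 \cdot 10^{6}$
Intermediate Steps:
$X = -1523$ ($X = -2 - 1521 = -1523$)
$\left(\frac{13}{-189} + X\right) 749 = \left(\frac{13}{-189} - 1523\right) 749 = \left(13 \left(- \frac{1}{189}\right) - 1523\right) 749 = \left(- \frac{13}{189} - 1523\right) 749 = \left(- \frac{287860}{189}\right) 749 = - \frac{30801020}{27}$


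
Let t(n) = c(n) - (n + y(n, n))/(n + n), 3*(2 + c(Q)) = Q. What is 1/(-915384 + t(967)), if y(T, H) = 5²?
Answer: -2901/2654601185 ≈ -1.0928e-6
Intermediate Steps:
y(T, H) = 25
c(Q) = -2 + Q/3
t(n) = -2 + n/3 - (25 + n)/(2*n) (t(n) = (-2 + n/3) - (n + 25)/(n + n) = (-2 + n/3) - (25 + n)/(2*n) = -2 + n/3 - (25 + n)/(2*n))
1/(-915384 + t(967)) = 1/(-915384 + (⅙)*(-75 + 967*(-15 + 2*967))/967) = 1/(-915384 + (⅙)*(1/967)*(-75 + 967*(-15 + 1934))) = 1/(-915384 + (⅙)*(1/967)*(-75 + 967*1919)) = 1/(-915384 + (⅙)*(1/967)*(-75 + 1855673)) = 1/(-915384 + (⅙)*(1/967)*1855598) = 1/(-915384 + 927799/2901) = 1/(-2654601185/2901) = -2901/2654601185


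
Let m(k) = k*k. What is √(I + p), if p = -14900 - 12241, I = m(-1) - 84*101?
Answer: 2*I*√8906 ≈ 188.74*I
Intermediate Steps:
m(k) = k²
I = -8483 (I = (-1)² - 84*101 = 1 - 8484 = -8483)
p = -27141
√(I + p) = √(-8483 - 27141) = √(-35624) = 2*I*√8906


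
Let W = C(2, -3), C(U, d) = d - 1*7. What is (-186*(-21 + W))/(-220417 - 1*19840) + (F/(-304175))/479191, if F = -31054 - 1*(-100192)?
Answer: -36541599634392/1522580920350575 ≈ -0.024000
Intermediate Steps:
C(U, d) = -7 + d (C(U, d) = d - 7 = -7 + d)
W = -10 (W = -7 - 3 = -10)
F = 69138 (F = -31054 + 100192 = 69138)
(-186*(-21 + W))/(-220417 - 1*19840) + (F/(-304175))/479191 = (-186*(-21 - 10))/(-220417 - 1*19840) + (69138/(-304175))/479191 = (-186*(-31))/(-220417 - 19840) + (69138*(-1/304175))*(1/479191) = 5766/(-240257) - 3006/13225*1/479191 = 5766*(-1/240257) - 3006/6337300975 = -5766/240257 - 3006/6337300975 = -36541599634392/1522580920350575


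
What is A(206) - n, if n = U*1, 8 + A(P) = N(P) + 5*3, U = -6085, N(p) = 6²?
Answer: 6128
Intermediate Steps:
N(p) = 36
A(P) = 43 (A(P) = -8 + (36 + 5*3) = -8 + (36 + 15) = -8 + 51 = 43)
n = -6085 (n = -6085*1 = -6085)
A(206) - n = 43 - 1*(-6085) = 43 + 6085 = 6128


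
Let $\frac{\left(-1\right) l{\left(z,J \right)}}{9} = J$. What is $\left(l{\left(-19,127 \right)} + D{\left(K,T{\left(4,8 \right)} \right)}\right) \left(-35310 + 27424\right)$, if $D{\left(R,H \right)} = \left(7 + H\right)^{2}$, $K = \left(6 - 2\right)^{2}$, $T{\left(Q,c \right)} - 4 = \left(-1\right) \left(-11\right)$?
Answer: $5196874$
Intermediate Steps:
$l{\left(z,J \right)} = - 9 J$
$T{\left(Q,c \right)} = 15$ ($T{\left(Q,c \right)} = 4 - -11 = 4 + 11 = 15$)
$K = 16$ ($K = 4^{2} = 16$)
$\left(l{\left(-19,127 \right)} + D{\left(K,T{\left(4,8 \right)} \right)}\right) \left(-35310 + 27424\right) = \left(\left(-9\right) 127 + \left(7 + 15\right)^{2}\right) \left(-35310 + 27424\right) = \left(-1143 + 22^{2}\right) \left(-7886\right) = \left(-1143 + 484\right) \left(-7886\right) = \left(-659\right) \left(-7886\right) = 5196874$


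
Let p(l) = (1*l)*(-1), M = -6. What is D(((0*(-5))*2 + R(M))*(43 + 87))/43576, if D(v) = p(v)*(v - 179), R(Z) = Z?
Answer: -14385/838 ≈ -17.166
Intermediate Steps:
p(l) = -l (p(l) = l*(-1) = -l)
D(v) = -v*(-179 + v) (D(v) = (-v)*(v - 179) = (-v)*(-179 + v) = -v*(-179 + v))
D(((0*(-5))*2 + R(M))*(43 + 87))/43576 = ((((0*(-5))*2 - 6)*(43 + 87))*(179 - ((0*(-5))*2 - 6)*(43 + 87)))/43576 = (((0*2 - 6)*130)*(179 - (0*2 - 6)*130))*(1/43576) = (((0 - 6)*130)*(179 - (0 - 6)*130))*(1/43576) = ((-6*130)*(179 - (-6)*130))*(1/43576) = -780*(179 - 1*(-780))*(1/43576) = -780*(179 + 780)*(1/43576) = -780*959*(1/43576) = -748020*1/43576 = -14385/838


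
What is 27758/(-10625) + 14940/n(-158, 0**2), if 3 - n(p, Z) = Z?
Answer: 52884742/10625 ≈ 4977.4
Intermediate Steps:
n(p, Z) = 3 - Z
27758/(-10625) + 14940/n(-158, 0**2) = 27758/(-10625) + 14940/(3 - 1*0**2) = 27758*(-1/10625) + 14940/(3 - 1*0) = -27758/10625 + 14940/(3 + 0) = -27758/10625 + 14940/3 = -27758/10625 + 14940*(1/3) = -27758/10625 + 4980 = 52884742/10625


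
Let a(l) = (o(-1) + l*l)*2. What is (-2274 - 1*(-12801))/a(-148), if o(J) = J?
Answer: 3509/14602 ≈ 0.24031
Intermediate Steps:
a(l) = -2 + 2*l² (a(l) = (-1 + l*l)*2 = (-1 + l²)*2 = -2 + 2*l²)
(-2274 - 1*(-12801))/a(-148) = (-2274 - 1*(-12801))/(-2 + 2*(-148)²) = (-2274 + 12801)/(-2 + 2*21904) = 10527/(-2 + 43808) = 10527/43806 = 10527*(1/43806) = 3509/14602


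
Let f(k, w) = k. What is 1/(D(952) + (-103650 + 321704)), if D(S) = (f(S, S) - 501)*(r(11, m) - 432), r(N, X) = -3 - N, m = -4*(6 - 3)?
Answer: 1/16908 ≈ 5.9144e-5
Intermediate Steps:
m = -12 (m = -4*3 = -12)
D(S) = 223446 - 446*S (D(S) = (S - 501)*((-3 - 1*11) - 432) = (-501 + S)*((-3 - 11) - 432) = (-501 + S)*(-14 - 432) = (-501 + S)*(-446) = 223446 - 446*S)
1/(D(952) + (-103650 + 321704)) = 1/((223446 - 446*952) + (-103650 + 321704)) = 1/((223446 - 424592) + 218054) = 1/(-201146 + 218054) = 1/16908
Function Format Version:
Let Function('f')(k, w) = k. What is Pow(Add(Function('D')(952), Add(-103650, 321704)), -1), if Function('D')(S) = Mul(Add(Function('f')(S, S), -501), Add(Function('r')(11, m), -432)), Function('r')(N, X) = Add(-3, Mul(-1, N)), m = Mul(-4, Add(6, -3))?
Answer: Rational(1, 16908) ≈ 5.9144e-5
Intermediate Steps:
m = -12 (m = Mul(-4, 3) = -12)
Function('D')(S) = Add(223446, Mul(-446, S)) (Function('D')(S) = Mul(Add(S, -501), Add(Add(-3, Mul(-1, 11)), -432)) = Mul(Add(-501, S), Add(Add(-3, -11), -432)) = Mul(Add(-501, S), Add(-14, -432)) = Mul(Add(-501, S), -446) = Add(223446, Mul(-446, S)))
Pow(Add(Function('D')(952), Add(-103650, 321704)), -1) = Pow(Add(Add(223446, Mul(-446, 952)), Add(-103650, 321704)), -1) = Pow(Add(Add(223446, -424592), 218054), -1) = Pow(Add(-201146, 218054), -1) = Pow(16908, -1) = Rational(1, 16908)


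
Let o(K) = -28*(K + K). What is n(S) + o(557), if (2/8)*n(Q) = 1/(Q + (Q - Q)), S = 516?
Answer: -4023767/129 ≈ -31192.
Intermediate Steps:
o(K) = -56*K
n(Q) = 4/Q (n(Q) = 4/(Q + (Q - Q)) = 4/(Q + 0) = 4/Q)
n(S) + o(557) = 4/516 - 56*557 = 4*(1/516) - 31192 = 1/129 - 31192 = -4023767/129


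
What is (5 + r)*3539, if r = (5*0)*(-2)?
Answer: 17695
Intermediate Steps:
r = 0 (r = 0*(-2) = 0)
(5 + r)*3539 = (5 + 0)*3539 = 5*3539 = 17695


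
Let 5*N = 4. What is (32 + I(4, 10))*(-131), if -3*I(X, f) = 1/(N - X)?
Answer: -201871/48 ≈ -4205.6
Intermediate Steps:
N = ⅘ (N = (⅕)*4 = ⅘ ≈ 0.80000)
I(X, f) = -1/(3*(⅘ - X))
(32 + I(4, 10))*(-131) = (32 + 5/(3*(-4 + 5*4)))*(-131) = (32 + 5/(3*(-4 + 20)))*(-131) = (32 + (5/3)/16)*(-131) = (32 + (5/3)*(1/16))*(-131) = (32 + 5/48)*(-131) = (1541/48)*(-131) = -201871/48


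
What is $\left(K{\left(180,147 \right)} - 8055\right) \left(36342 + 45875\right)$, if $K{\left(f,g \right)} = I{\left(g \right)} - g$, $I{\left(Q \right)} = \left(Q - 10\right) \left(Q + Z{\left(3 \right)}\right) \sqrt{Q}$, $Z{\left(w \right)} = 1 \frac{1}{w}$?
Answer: $-674343834 + \frac{34849977526 \sqrt{3}}{3} \approx 1.9446 \cdot 10^{10}$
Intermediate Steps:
$Z{\left(w \right)} = \frac{1}{w}$
$I{\left(Q \right)} = \sqrt{Q} \left(-10 + Q\right) \left(\frac{1}{3} + Q\right)$ ($I{\left(Q \right)} = \left(Q - 10\right) \left(Q + \frac{1}{3}\right) \sqrt{Q} = \left(-10 + Q\right) \left(Q + \frac{1}{3}\right) \sqrt{Q} = \left(-10 + Q\right) \left(\frac{1}{3} + Q\right) \sqrt{Q} = \sqrt{Q} \left(-10 + Q\right) \left(\frac{1}{3} + Q\right)$)
$K{\left(f,g \right)} = - g + \frac{\sqrt{g} \left(-10 - 29 g + 3 g^{2}\right)}{3}$ ($K{\left(f,g \right)} = \frac{\sqrt{g} \left(-10 - 29 g + 3 g^{2}\right)}{3} - g = - g + \frac{\sqrt{g} \left(-10 - 29 g + 3 g^{2}\right)}{3}$)
$\left(K{\left(180,147 \right)} - 8055\right) \left(36342 + 45875\right) = \left(\left(\left(-1\right) 147 + \frac{\sqrt{147} \left(-10 - 4263 + 3 \cdot 147^{2}\right)}{3}\right) - 8055\right) \left(36342 + 45875\right) = \left(\left(-147 + \frac{7 \sqrt{3} \left(-10 - 4263 + 3 \cdot 21609\right)}{3}\right) - 8055\right) 82217 = \left(\left(-147 + \frac{7 \sqrt{3} \left(-10 - 4263 + 64827\right)}{3}\right) - 8055\right) 82217 = \left(\left(-147 + \frac{1}{3} \cdot 7 \sqrt{3} \cdot 60554\right) - 8055\right) 82217 = \left(\left(-147 + \frac{423878 \sqrt{3}}{3}\right) - 8055\right) 82217 = \left(-8202 + \frac{423878 \sqrt{3}}{3}\right) 82217 = -674343834 + \frac{34849977526 \sqrt{3}}{3}$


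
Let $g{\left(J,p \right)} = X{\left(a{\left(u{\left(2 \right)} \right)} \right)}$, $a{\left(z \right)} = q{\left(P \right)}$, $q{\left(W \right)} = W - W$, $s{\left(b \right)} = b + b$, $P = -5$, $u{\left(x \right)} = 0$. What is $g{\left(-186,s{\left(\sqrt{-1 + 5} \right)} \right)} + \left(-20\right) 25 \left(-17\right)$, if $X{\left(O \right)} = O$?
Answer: $8500$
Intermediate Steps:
$s{\left(b \right)} = 2 b$
$q{\left(W \right)} = 0$
$a{\left(z \right)} = 0$
$g{\left(J,p \right)} = 0$
$g{\left(-186,s{\left(\sqrt{-1 + 5} \right)} \right)} + \left(-20\right) 25 \left(-17\right) = 0 + \left(-20\right) 25 \left(-17\right) = 0 - -8500 = 0 + 8500 = 8500$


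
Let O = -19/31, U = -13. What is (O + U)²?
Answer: 178084/961 ≈ 185.31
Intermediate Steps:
O = -19/31 (O = -19*1/31 = -19/31 ≈ -0.61290)
(O + U)² = (-19/31 - 13)² = (-422/31)² = 178084/961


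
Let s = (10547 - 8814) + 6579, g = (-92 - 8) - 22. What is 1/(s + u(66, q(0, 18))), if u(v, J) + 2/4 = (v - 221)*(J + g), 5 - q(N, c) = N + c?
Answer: 2/58473 ≈ 3.4204e-5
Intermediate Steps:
g = -122 (g = -100 - 22 = -122)
q(N, c) = 5 - N - c (q(N, c) = 5 - (N + c) = 5 + (-N - c) = 5 - N - c)
s = 8312 (s = 1733 + 6579 = 8312)
u(v, J) = -½ + (-221 + v)*(-122 + J) (u(v, J) = -½ + (v - 221)*(J - 122) = -½ + (-221 + v)*(-122 + J))
1/(s + u(66, q(0, 18))) = 1/(8312 + (53923/2 - 221*(5 - 1*0 - 1*18) - 122*66 + (5 - 1*0 - 1*18)*66)) = 1/(8312 + (53923/2 - 221*(5 + 0 - 18) - 8052 + (5 + 0 - 18)*66)) = 1/(8312 + (53923/2 - 221*(-13) - 8052 - 13*66)) = 1/(8312 + (53923/2 + 2873 - 8052 - 858)) = 1/(8312 + 41849/2) = 1/(58473/2) = 2/58473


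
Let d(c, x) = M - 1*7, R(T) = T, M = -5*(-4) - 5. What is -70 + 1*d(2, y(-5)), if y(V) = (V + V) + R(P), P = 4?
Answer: -62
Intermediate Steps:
M = 15 (M = 20 - 5 = 15)
y(V) = 4 + 2*V (y(V) = (V + V) + 4 = 2*V + 4 = 4 + 2*V)
d(c, x) = 8 (d(c, x) = 15 - 1*7 = 15 - 7 = 8)
-70 + 1*d(2, y(-5)) = -70 + 1*8 = -70 + 8 = -62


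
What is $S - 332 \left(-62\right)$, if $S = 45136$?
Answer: $65720$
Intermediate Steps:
$S - 332 \left(-62\right) = 45136 - 332 \left(-62\right) = 45136 - -20584 = 45136 + 20584 = 65720$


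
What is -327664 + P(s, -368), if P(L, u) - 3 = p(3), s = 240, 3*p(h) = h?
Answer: -327660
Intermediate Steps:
p(h) = h/3
P(L, u) = 4 (P(L, u) = 3 + (⅓)*3 = 3 + 1 = 4)
-327664 + P(s, -368) = -327664 + 4 = -327660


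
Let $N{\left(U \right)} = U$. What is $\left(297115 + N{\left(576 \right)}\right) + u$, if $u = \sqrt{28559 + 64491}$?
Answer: $297691 + 5 \sqrt{3722} \approx 2.98 \cdot 10^{5}$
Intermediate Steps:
$u = 5 \sqrt{3722}$ ($u = \sqrt{93050} = 5 \sqrt{3722} \approx 305.04$)
$\left(297115 + N{\left(576 \right)}\right) + u = \left(297115 + 576\right) + 5 \sqrt{3722} = 297691 + 5 \sqrt{3722}$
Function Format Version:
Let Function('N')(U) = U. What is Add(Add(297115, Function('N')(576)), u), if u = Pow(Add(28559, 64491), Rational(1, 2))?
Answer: Add(297691, Mul(5, Pow(3722, Rational(1, 2)))) ≈ 2.9800e+5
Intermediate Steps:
u = Mul(5, Pow(3722, Rational(1, 2))) (u = Pow(93050, Rational(1, 2)) = Mul(5, Pow(3722, Rational(1, 2))) ≈ 305.04)
Add(Add(297115, Function('N')(576)), u) = Add(Add(297115, 576), Mul(5, Pow(3722, Rational(1, 2)))) = Add(297691, Mul(5, Pow(3722, Rational(1, 2))))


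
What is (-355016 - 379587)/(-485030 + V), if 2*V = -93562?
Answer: 734603/531811 ≈ 1.3813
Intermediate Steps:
V = -46781 (V = (1/2)*(-93562) = -46781)
(-355016 - 379587)/(-485030 + V) = (-355016 - 379587)/(-485030 - 46781) = -734603/(-531811) = -734603*(-1/531811) = 734603/531811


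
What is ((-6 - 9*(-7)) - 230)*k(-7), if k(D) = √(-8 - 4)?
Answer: -346*I*√3 ≈ -599.29*I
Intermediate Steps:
k(D) = 2*I*√3 (k(D) = √(-12) = 2*I*√3)
((-6 - 9*(-7)) - 230)*k(-7) = ((-6 - 9*(-7)) - 230)*(2*I*√3) = ((-6 + 63) - 230)*(2*I*√3) = (57 - 230)*(2*I*√3) = -346*I*√3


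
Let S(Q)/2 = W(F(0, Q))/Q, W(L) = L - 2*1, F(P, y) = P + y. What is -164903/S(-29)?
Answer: -4782187/62 ≈ -77132.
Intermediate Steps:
W(L) = -2 + L (W(L) = L - 2 = -2 + L)
S(Q) = 2*(-2 + Q)/Q (S(Q) = 2*((-2 + (0 + Q))/Q) = 2*((-2 + Q)/Q) = 2*(-2 + Q)/Q)
-164903/S(-29) = -164903/(2 - 4/(-29)) = -164903/(2 - 4*(-1/29)) = -164903/(2 + 4/29) = -164903/62/29 = -164903*29/62 = -4782187/62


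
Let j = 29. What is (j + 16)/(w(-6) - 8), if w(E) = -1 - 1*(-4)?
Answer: -9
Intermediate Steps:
w(E) = 3 (w(E) = -1 + 4 = 3)
(j + 16)/(w(-6) - 8) = (29 + 16)/(3 - 8) = 45/(-5) = 45*(-⅕) = -9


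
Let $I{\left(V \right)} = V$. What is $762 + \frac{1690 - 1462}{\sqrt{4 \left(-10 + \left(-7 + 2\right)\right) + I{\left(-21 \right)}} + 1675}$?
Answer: $\frac{1069164936}{1402853} - \frac{1026 i}{1402853} \approx 762.14 - 0.00073137 i$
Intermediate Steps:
$762 + \frac{1690 - 1462}{\sqrt{4 \left(-10 + \left(-7 + 2\right)\right) + I{\left(-21 \right)}} + 1675} = 762 + \frac{1690 - 1462}{\sqrt{4 \left(-10 + \left(-7 + 2\right)\right) - 21} + 1675} = 762 + \frac{228}{\sqrt{4 \left(-10 - 5\right) - 21} + 1675} = 762 + \frac{228}{\sqrt{4 \left(-15\right) - 21} + 1675} = 762 + \frac{228}{\sqrt{-60 - 21} + 1675} = 762 + \frac{228}{\sqrt{-81} + 1675} = 762 + \frac{228}{9 i + 1675} = 762 + \frac{228}{1675 + 9 i} = 762 + 228 \frac{1675 - 9 i}{2805706} = 762 + \frac{114 \left(1675 - 9 i\right)}{1402853}$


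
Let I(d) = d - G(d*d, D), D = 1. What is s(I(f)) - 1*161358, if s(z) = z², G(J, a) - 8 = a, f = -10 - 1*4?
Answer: -160829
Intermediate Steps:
f = -14 (f = -10 - 4 = -14)
G(J, a) = 8 + a
I(d) = -9 + d (I(d) = d - (8 + 1) = d - 1*9 = d - 9 = -9 + d)
s(I(f)) - 1*161358 = (-9 - 14)² - 1*161358 = (-23)² - 161358 = 529 - 161358 = -160829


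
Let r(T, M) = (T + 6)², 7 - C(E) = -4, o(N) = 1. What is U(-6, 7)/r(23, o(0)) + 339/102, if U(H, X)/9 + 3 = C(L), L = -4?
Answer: 97481/28594 ≈ 3.4091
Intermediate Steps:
C(E) = 11 (C(E) = 7 - 1*(-4) = 7 + 4 = 11)
U(H, X) = 72 (U(H, X) = -27 + 9*11 = -27 + 99 = 72)
r(T, M) = (6 + T)²
U(-6, 7)/r(23, o(0)) + 339/102 = 72/((6 + 23)²) + 339/102 = 72/(29²) + 339*(1/102) = 72/841 + 113/34 = 97481/28594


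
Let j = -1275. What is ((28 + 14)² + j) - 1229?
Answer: -740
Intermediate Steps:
((28 + 14)² + j) - 1229 = ((28 + 14)² - 1275) - 1229 = (42² - 1275) - 1229 = (1764 - 1275) - 1229 = 489 - 1229 = -740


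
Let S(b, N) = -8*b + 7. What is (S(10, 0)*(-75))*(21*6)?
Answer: 689850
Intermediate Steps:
S(b, N) = 7 - 8*b
(S(10, 0)*(-75))*(21*6) = ((7 - 8*10)*(-75))*(21*6) = ((7 - 80)*(-75))*126 = -73*(-75)*126 = 5475*126 = 689850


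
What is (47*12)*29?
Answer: 16356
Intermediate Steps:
(47*12)*29 = 564*29 = 16356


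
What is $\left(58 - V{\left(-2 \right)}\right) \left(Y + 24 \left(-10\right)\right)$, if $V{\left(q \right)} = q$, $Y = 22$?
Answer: $-13080$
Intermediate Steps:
$\left(58 - V{\left(-2 \right)}\right) \left(Y + 24 \left(-10\right)\right) = \left(58 - -2\right) \left(22 + 24 \left(-10\right)\right) = \left(58 + 2\right) \left(22 - 240\right) = 60 \left(-218\right) = -13080$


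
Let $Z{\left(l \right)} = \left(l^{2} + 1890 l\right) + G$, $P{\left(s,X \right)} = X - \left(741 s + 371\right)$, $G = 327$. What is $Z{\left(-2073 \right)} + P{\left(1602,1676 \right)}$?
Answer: $-806091$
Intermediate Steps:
$P{\left(s,X \right)} = -371 + X - 741 s$ ($P{\left(s,X \right)} = X - \left(371 + 741 s\right) = -371 + X - 741 s$)
$Z{\left(l \right)} = 327 + l^{2} + 1890 l$ ($Z{\left(l \right)} = \left(l^{2} + 1890 l\right) + 327 = 327 + l^{2} + 1890 l$)
$Z{\left(-2073 \right)} + P{\left(1602,1676 \right)} = \left(327 + \left(-2073\right)^{2} + 1890 \left(-2073\right)\right) - 1185777 = \left(327 + 4297329 - 3917970\right) - 1185777 = 379686 - 1185777 = -806091$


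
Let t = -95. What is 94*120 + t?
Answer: 11185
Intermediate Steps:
94*120 + t = 94*120 - 95 = 11280 - 95 = 11185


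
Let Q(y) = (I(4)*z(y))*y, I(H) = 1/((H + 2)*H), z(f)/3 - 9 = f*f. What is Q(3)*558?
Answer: 7533/2 ≈ 3766.5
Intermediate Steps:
z(f) = 27 + 3*f**2 (z(f) = 27 + 3*(f*f) = 27 + 3*f**2)
I(H) = 1/(H*(2 + H)) (I(H) = 1/((2 + H)*H) = 1/(H*(2 + H)))
Q(y) = y*(9/8 + y**2/8) (Q(y) = ((1/(4*(2 + 4)))*(27 + 3*y**2))*y = (((1/4)/6)*(27 + 3*y**2))*y = (((1/4)*(1/6))*(27 + 3*y**2))*y = ((27 + 3*y**2)/24)*y = (9/8 + y**2/8)*y = y*(9/8 + y**2/8))
Q(3)*558 = ((1/8)*3*(9 + 3**2))*558 = ((1/8)*3*(9 + 9))*558 = ((1/8)*3*18)*558 = (27/4)*558 = 7533/2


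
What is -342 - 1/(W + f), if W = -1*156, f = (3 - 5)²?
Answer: -51983/152 ≈ -341.99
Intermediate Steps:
f = 4 (f = (-2)² = 4)
W = -156
-342 - 1/(W + f) = -342 - 1/(-156 + 4) = -342 - 1/(-152) = -342 - 1*(-1/152) = -342 + 1/152 = -51983/152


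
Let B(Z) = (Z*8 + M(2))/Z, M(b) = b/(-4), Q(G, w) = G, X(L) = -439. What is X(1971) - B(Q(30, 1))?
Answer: -26819/60 ≈ -446.98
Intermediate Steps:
M(b) = -b/4 (M(b) = b*(-¼) = -b/4)
B(Z) = (-½ + 8*Z)/Z (B(Z) = (Z*8 - ¼*2)/Z = (8*Z - ½)/Z = (-½ + 8*Z)/Z)
X(1971) - B(Q(30, 1)) = -439 - (8 - ½/30) = -439 - (8 - ½*1/30) = -439 - (8 - 1/60) = -439 - 1*479/60 = -439 - 479/60 = -26819/60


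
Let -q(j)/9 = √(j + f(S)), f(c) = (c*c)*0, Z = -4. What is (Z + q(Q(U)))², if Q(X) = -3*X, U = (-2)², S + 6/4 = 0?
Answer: -956 + 144*I*√3 ≈ -956.0 + 249.42*I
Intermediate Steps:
S = -3/2 (S = -3/2 + 0 = -3/2 ≈ -1.5000)
f(c) = 0 (f(c) = c²*0 = 0)
U = 4
q(j) = -9*√j (q(j) = -9*√(j + 0) = -9*√j)
(Z + q(Q(U)))² = (-4 - 9*2*I*√3)² = (-4 - 18*I*√3)²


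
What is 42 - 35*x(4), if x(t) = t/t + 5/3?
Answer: -154/3 ≈ -51.333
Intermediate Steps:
x(t) = 8/3 (x(t) = 1 + 5*(1/3) = 1 + 5/3 = 8/3)
42 - 35*x(4) = 42 - 35*8/3 = 42 - 280/3 = -154/3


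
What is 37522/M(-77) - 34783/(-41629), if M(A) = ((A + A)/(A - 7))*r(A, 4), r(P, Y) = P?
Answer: -1334651261/5037109 ≈ -264.96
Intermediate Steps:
M(A) = 2*A²/(-7 + A) (M(A) = ((A + A)/(A - 7))*A = ((2*A)/(-7 + A))*A = (2*A/(-7 + A))*A = 2*A²/(-7 + A))
37522/M(-77) - 34783/(-41629) = 37522/((2*(-77)²/(-7 - 77))) - 34783/(-41629) = 37522/((2*5929/(-84))) - 34783*(-1/41629) = 37522/((2*5929*(-1/84))) + 4969/5947 = 37522/(-847/6) + 4969/5947 = 37522*(-6/847) + 4969/5947 = -225132/847 + 4969/5947 = -1334651261/5037109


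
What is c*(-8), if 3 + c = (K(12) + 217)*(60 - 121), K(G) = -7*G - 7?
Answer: 61512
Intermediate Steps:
K(G) = -7 - 7*G
c = -7689 (c = -3 + ((-7 - 7*12) + 217)*(60 - 121) = -3 + ((-7 - 84) + 217)*(-61) = -3 + (-91 + 217)*(-61) = -3 + 126*(-61) = -3 - 7686 = -7689)
c*(-8) = -7689*(-8) = 61512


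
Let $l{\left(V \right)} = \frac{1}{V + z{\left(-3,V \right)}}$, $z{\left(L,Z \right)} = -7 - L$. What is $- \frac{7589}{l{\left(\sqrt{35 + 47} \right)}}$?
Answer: $30356 - 7589 \sqrt{82} \approx -38365.0$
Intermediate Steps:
$l{\left(V \right)} = \frac{1}{-4 + V}$ ($l{\left(V \right)} = \frac{1}{V - 4} = \frac{1}{-4 + V}$)
$- \frac{7589}{l{\left(\sqrt{35 + 47} \right)}} = - \frac{7589}{\frac{1}{-4 + \sqrt{35 + 47}}} = - \frac{7589}{\frac{1}{-4 + \sqrt{82}}} = - 7589 \left(-4 + \sqrt{82}\right) = 30356 - 7589 \sqrt{82}$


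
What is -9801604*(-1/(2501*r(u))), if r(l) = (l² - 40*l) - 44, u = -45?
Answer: 9801604/9456281 ≈ 1.0365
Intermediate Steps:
r(l) = -44 + l² - 40*l
-9801604*(-1/(2501*r(u))) = -9801604*(-1/(2501*(-44 + (-45)² - 40*(-45)))) = -9801604*(-1/(2501*(-44 + 2025 + 1800))) = -9801604/(3781*(-2501)) = -9801604/(-9456281) = -9801604*(-1/9456281) = 9801604/9456281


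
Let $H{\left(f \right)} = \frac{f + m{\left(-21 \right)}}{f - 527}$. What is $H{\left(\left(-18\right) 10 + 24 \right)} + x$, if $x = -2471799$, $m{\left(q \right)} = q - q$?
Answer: $- \frac{1688238561}{683} \approx -2.4718 \cdot 10^{6}$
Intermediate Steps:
$m{\left(q \right)} = 0$
$H{\left(f \right)} = \frac{f}{-527 + f}$ ($H{\left(f \right)} = \frac{f + 0}{f - 527} = \frac{f}{-527 + f}$)
$H{\left(\left(-18\right) 10 + 24 \right)} + x = \frac{\left(-18\right) 10 + 24}{-527 + \left(\left(-18\right) 10 + 24\right)} - 2471799 = \frac{-180 + 24}{-527 + \left(-180 + 24\right)} - 2471799 = - \frac{156}{-527 - 156} - 2471799 = - \frac{156}{-683} - 2471799 = \left(-156\right) \left(- \frac{1}{683}\right) - 2471799 = \frac{156}{683} - 2471799 = - \frac{1688238561}{683}$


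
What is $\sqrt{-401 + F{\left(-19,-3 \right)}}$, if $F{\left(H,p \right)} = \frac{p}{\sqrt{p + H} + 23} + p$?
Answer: $\sqrt{\frac{-9295 - 404 i \sqrt{22}}{23 + i \sqrt{22}}} \approx 0.00064 + 20.103 i$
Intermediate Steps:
$F{\left(H,p \right)} = p + \frac{p}{23 + \sqrt{H + p}}$ ($F{\left(H,p \right)} = \frac{p}{\sqrt{H + p} + 23} + p = \frac{p}{23 + \sqrt{H + p}} + p = p + \frac{p}{23 + \sqrt{H + p}}$)
$\sqrt{-401 + F{\left(-19,-3 \right)}} = \sqrt{-401 - \frac{3 \left(24 + \sqrt{-19 - 3}\right)}{23 + \sqrt{-19 - 3}}} = \sqrt{-401 - \frac{3 \left(24 + \sqrt{-22}\right)}{23 + \sqrt{-22}}} = \sqrt{-401 - \frac{3 \left(24 + i \sqrt{22}\right)}{23 + i \sqrt{22}}}$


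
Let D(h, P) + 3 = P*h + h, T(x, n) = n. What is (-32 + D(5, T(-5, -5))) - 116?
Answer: -171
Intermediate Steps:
D(h, P) = -3 + h + P*h (D(h, P) = -3 + (P*h + h) = -3 + (h + P*h) = -3 + h + P*h)
(-32 + D(5, T(-5, -5))) - 116 = (-32 + (-3 + 5 - 5*5)) - 116 = (-32 + (-3 + 5 - 25)) - 116 = (-32 - 23) - 116 = -55 - 116 = -171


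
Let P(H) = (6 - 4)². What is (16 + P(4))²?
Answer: 400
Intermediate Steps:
P(H) = 4 (P(H) = 2² = 4)
(16 + P(4))² = (16 + 4)² = 20² = 400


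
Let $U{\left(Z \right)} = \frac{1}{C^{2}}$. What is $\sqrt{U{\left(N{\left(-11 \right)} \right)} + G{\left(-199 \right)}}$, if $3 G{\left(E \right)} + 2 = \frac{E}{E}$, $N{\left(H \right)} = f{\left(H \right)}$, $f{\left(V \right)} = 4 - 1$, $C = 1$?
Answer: $\frac{\sqrt{6}}{3} \approx 0.8165$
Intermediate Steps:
$f{\left(V \right)} = 3$
$N{\left(H \right)} = 3$
$G{\left(E \right)} = - \frac{1}{3}$ ($G{\left(E \right)} = - \frac{2}{3} + \frac{E \frac{1}{E}}{3} = - \frac{2}{3} + \frac{1}{3} \cdot 1 = - \frac{2}{3} + \frac{1}{3} = - \frac{1}{3}$)
$U{\left(Z \right)} = 1$ ($U{\left(Z \right)} = \frac{1}{1^{2}} = 1^{-1} = 1$)
$\sqrt{U{\left(N{\left(-11 \right)} \right)} + G{\left(-199 \right)}} = \sqrt{1 - \frac{1}{3}} = \sqrt{\frac{2}{3}} = \frac{\sqrt{6}}{3}$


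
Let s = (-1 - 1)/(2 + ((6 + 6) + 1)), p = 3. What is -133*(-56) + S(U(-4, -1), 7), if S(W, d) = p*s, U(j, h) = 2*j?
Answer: 37238/5 ≈ 7447.6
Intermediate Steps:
s = -2/15 (s = -2/(2 + (12 + 1)) = -2/(2 + 13) = -2/15 ≈ -0.13333)
S(W, d) = -⅖ (S(W, d) = 3*(-2/15) = -⅖)
-133*(-56) + S(U(-4, -1), 7) = -133*(-56) - ⅖ = 7448 - ⅖ = 37238/5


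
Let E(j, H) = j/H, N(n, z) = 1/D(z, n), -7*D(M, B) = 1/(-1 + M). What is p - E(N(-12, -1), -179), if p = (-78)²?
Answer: 1089050/179 ≈ 6084.1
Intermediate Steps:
p = 6084
D(M, B) = -1/(7*(-1 + M))
N(n, z) = 7 - 7*z (N(n, z) = 1/(-1/(-7 + 7*z)) = 7 - 7*z)
p - E(N(-12, -1), -179) = 6084 - (7 - 7*(-1))/(-179) = 6084 - (7 + 7)*(-1)/179 = 6084 - 14*(-1)/179 = 6084 - 1*(-14/179) = 6084 + 14/179 = 1089050/179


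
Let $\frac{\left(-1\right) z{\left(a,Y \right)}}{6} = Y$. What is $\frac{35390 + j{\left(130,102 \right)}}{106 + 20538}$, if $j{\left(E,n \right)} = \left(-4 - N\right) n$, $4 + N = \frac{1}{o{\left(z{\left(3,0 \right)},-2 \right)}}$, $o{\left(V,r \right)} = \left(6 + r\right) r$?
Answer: $\frac{141611}{82576} \approx 1.7149$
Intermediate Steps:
$z{\left(a,Y \right)} = - 6 Y$
$o{\left(V,r \right)} = r \left(6 + r\right)$
$N = - \frac{33}{8}$ ($N = -4 + \frac{1}{\left(-2\right) \left(6 - 2\right)} = -4 + \frac{1}{\left(-2\right) 4} = -4 + \frac{1}{-8} = -4 - \frac{1}{8} = - \frac{33}{8} \approx -4.125$)
$j{\left(E,n \right)} = \frac{n}{8}$ ($j{\left(E,n \right)} = \left(-4 - - \frac{33}{8}\right) n = \left(-4 + \frac{33}{8}\right) n = \frac{n}{8}$)
$\frac{35390 + j{\left(130,102 \right)}}{106 + 20538} = \frac{35390 + \frac{1}{8} \cdot 102}{106 + 20538} = \frac{35390 + \frac{51}{4}}{20644} = \frac{141611}{4} \cdot \frac{1}{20644} = \frac{141611}{82576}$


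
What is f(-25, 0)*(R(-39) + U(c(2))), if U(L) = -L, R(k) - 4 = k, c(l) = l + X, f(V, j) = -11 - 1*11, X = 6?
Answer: 946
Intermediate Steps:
f(V, j) = -22 (f(V, j) = -11 - 11 = -22)
c(l) = 6 + l (c(l) = l + 6 = 6 + l)
R(k) = 4 + k
f(-25, 0)*(R(-39) + U(c(2))) = -22*((4 - 39) - (6 + 2)) = -22*(-35 - 1*8) = -22*(-35 - 8) = -22*(-43) = 946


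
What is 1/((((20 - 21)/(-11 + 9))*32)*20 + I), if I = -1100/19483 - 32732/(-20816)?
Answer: 101389532/32598355229 ≈ 0.0031103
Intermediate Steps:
I = 153704989/101389532 (I = -1100*1/19483 - 32732*(-1/20816) = -1100/19483 + 8183/5204 = 153704989/101389532 ≈ 1.5160)
1/((((20 - 21)/(-11 + 9))*32)*20 + I) = 1/((((20 - 21)/(-11 + 9))*32)*20 + 153704989/101389532) = 1/((-1/(-2)*32)*20 + 153704989/101389532) = 1/((-1*(-½)*32)*20 + 153704989/101389532) = 1/(((½)*32)*20 + 153704989/101389532) = 1/(16*20 + 153704989/101389532) = 1/(320 + 153704989/101389532) = 1/(32598355229/101389532) = 101389532/32598355229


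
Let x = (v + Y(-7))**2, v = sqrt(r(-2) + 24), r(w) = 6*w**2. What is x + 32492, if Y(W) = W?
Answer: 32589 - 56*sqrt(3) ≈ 32492.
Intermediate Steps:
v = 4*sqrt(3) (v = sqrt(6*(-2)**2 + 24) = sqrt(6*4 + 24) = sqrt(24 + 24) = sqrt(48) = 4*sqrt(3) ≈ 6.9282)
x = (-7 + 4*sqrt(3))**2 (x = (4*sqrt(3) - 7)**2 = (-7 + 4*sqrt(3))**2 ≈ 0.0051548)
x + 32492 = (97 - 56*sqrt(3)) + 32492 = 32589 - 56*sqrt(3)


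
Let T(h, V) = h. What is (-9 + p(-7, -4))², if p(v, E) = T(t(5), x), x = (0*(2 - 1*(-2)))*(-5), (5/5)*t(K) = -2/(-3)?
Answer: 625/9 ≈ 69.444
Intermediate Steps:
t(K) = ⅔ (t(K) = -2/(-3) = -2*(-⅓) = ⅔)
x = 0 (x = (0*(2 + 2))*(-5) = (0*4)*(-5) = 0*(-5) = 0)
p(v, E) = ⅔
(-9 + p(-7, -4))² = (-9 + ⅔)² = (-25/3)² = 625/9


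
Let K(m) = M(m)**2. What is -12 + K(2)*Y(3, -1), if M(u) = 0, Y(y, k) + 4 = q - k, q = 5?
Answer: -12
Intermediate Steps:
Y(y, k) = 1 - k (Y(y, k) = -4 + (5 - k) = 1 - k)
K(m) = 0 (K(m) = 0**2 = 0)
-12 + K(2)*Y(3, -1) = -12 + 0*(1 - 1*(-1)) = -12 + 0*(1 + 1) = -12 + 0*2 = -12 + 0 = -12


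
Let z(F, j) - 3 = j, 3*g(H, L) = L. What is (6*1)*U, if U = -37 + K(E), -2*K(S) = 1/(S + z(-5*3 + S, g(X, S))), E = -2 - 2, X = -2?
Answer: -1545/7 ≈ -220.71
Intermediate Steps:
g(H, L) = L/3
E = -4
z(F, j) = 3 + j
K(S) = -1/(2*(3 + 4*S/3)) (K(S) = -1/(2*(S + (3 + S/3))) = -1/(2*(3 + 4*S/3)))
U = -515/14 (U = -37 - 3/(18 + 8*(-4)) = -37 - 3/(18 - 32) = -37 - 3/(-14) = -37 - 3*(-1/14) = -37 + 3/14 = -515/14 ≈ -36.786)
(6*1)*U = (6*1)*(-515/14) = 6*(-515/14) = -1545/7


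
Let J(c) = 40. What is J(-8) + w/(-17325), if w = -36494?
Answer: 729494/17325 ≈ 42.106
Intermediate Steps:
J(-8) + w/(-17325) = 40 - 36494/(-17325) = 40 - 36494*(-1/17325) = 40 + 36494/17325 = 729494/17325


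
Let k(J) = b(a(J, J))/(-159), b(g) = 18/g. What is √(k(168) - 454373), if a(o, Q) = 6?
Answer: I*√1276333810/53 ≈ 674.07*I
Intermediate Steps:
k(J) = -1/53 (k(J) = (18/6)/(-159) = (18*(⅙))*(-1/159) = 3*(-1/159) = -1/53)
√(k(168) - 454373) = √(-1/53 - 454373) = √(-24081770/53) = I*√1276333810/53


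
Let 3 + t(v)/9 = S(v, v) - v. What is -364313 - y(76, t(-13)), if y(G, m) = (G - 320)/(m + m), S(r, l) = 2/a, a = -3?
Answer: -15301085/42 ≈ -3.6431e+5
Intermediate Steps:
S(r, l) = -2/3 (S(r, l) = 2/(-3) = 2*(-1/3) = -2/3)
t(v) = -33 - 9*v (t(v) = -27 + 9*(-2/3 - v) = -27 + (-6 - 9*v) = -33 - 9*v)
y(G, m) = (-320 + G)/(2*m) (y(G, m) = (-320 + G)/((2*m)) = (-320 + G)*(1/(2*m)) = (-320 + G)/(2*m))
-364313 - y(76, t(-13)) = -364313 - (-320 + 76)/(2*(-33 - 9*(-13))) = -364313 - (-244)/(2*(-33 + 117)) = -364313 - (-244)/(2*84) = -364313 - 1*(-61/42) = -364313 + 61/42 = -15301085/42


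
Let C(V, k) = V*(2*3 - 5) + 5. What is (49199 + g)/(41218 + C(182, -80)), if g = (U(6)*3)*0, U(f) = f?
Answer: 49199/41405 ≈ 1.1882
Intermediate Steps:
C(V, k) = 5 + V (C(V, k) = V*(6 - 5) + 5 = V*1 + 5 = V + 5 = 5 + V)
g = 0 (g = (6*3)*0 = 18*0 = 0)
(49199 + g)/(41218 + C(182, -80)) = (49199 + 0)/(41218 + (5 + 182)) = 49199/(41218 + 187) = 49199/41405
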